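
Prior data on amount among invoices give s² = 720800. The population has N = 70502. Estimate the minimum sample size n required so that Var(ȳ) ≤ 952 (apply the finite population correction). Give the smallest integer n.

750

Without fpc, n₀ = s²/D = 720800/952 = 757.1429.
With fpc, (1 − n/N)·s²/n ≤ D requires n ≥ n₀/(1 + n₀/N) = 757.1429/(1 + 757.1429/70502) = 749.0981.
Rounding up, n = 750.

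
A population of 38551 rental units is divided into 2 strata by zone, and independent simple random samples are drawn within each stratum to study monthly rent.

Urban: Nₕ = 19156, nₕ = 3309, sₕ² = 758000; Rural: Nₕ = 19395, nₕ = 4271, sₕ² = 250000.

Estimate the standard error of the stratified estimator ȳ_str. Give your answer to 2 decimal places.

7.64

Var(ȳ_str) = Σₕ Wₕ²(1 − fₕ)sₕ²/nₕ with Wₕ = Nₕ/N, N = 38551.
Urban: Wₕ = 0.49690021; term = 0.49690021²·(1 − 0.17273961)·758000/3309 = 46.789998.
Rural: Wₕ = 0.50309979; term = 0.50309979²·(1 − 0.22021139)·250000/4271 = 11.553022.
Sum = 58.34302.
SE = √(58.34302) = 7.64.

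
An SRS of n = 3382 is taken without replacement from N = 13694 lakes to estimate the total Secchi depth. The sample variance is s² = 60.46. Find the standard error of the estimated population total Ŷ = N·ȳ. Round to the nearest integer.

1589

Var(Ŷ) = N²·Var(ȳ) = N²·(1 − n/N)·s²/n.
f = 3382/13694 = 0.24696948; Var(ȳ) = 0.75303052·60.46/3382 = 0.013461924.
Var(Ŷ) = 13694² · 0.013461924 = 2.5244559 × 10^6.
SE(Ŷ) = √(2.5244559 × 10^6) = 1589.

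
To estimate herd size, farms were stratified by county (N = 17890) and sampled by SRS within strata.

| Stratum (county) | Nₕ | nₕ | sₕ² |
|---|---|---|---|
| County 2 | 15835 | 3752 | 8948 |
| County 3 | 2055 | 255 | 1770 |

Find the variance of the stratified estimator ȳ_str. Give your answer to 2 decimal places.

1.51

Var(ȳ_str) = Σₕ Wₕ²(1 − fₕ)sₕ²/nₕ with Wₕ = Nₕ/N, N = 17890.
County 2: Wₕ = 0.88513136; term = 0.88513136²·(1 − 0.23694348)·8948/3752 = 1.4257235.
County 3: Wₕ = 0.11486864; term = 0.11486864²·(1 − 0.12408759)·1770/255 = 0.080222601.
Sum = 1.5059461.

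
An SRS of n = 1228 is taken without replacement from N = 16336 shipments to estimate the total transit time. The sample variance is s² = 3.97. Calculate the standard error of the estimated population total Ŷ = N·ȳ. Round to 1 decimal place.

Var(Ŷ) = N²·Var(ȳ) = N²·(1 − n/N)·s²/n.
f = 1228/16336 = 0.07517140; Var(ȳ) = 0.92482860·3.97/1228 = 0.0029898775.
Var(Ŷ) = 16336² · 0.0029898775 = 797893.35.
SE(Ŷ) = √(797893.35) = 893.2.

893.2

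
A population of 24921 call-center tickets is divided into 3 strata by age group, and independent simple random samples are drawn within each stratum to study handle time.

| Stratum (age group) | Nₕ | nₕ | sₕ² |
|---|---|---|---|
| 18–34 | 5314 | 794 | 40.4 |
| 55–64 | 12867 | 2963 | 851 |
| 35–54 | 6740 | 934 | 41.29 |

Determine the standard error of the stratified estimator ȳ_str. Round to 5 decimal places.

Var(ȳ_str) = Σₕ Wₕ²(1 − fₕ)sₕ²/nₕ with Wₕ = Nₕ/N, N = 24921.
18–34: Wₕ = 0.21323382; term = 0.21323382²·(1 − 0.14941664)·40.4/794 = 0.0019678406.
55–64: Wₕ = 0.51631154; term = 0.51631154²·(1 − 0.23027901)·851/2963 = 0.058932506.
35–54: Wₕ = 0.27045464; term = 0.27045464²·(1 − 0.13857567)·41.29/934 = 0.0027855054.
Sum = 0.063685852.
SE = √(0.063685852) = 0.25236.

0.25236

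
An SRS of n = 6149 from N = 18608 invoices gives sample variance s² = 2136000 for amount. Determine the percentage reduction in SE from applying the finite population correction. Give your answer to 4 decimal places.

f = n/N = 6149/18608 = 0.33044927.
SE_no-fpc = √(s²/n) = 18.63796; SE_fpc = √((1−f)s²/n) = 15.250712.
Ratio = √(1−f) = 0.81826080. Reduction = 100·(1 − 0.81826080) = 18.1739%.

18.1739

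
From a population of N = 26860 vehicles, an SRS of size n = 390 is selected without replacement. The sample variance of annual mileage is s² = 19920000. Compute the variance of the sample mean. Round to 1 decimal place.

Under SRS without replacement, Var(ȳ) = (1 − f)·s²/n with f = n/N = 390/26860 = 0.01451973.
Var(ȳ) = (1 − 0.01451973)·19920000/390 = 0.98548027·51076.923 = 50335.3.

50335.3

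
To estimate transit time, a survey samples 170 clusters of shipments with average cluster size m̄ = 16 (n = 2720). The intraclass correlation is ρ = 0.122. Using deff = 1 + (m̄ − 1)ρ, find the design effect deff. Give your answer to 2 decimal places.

deff = 1 + (16 − 1)·0.122 = 1 + 1.83 = 2.83.

2.83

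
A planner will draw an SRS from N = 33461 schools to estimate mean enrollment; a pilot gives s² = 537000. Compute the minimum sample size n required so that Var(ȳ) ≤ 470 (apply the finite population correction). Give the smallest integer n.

Without fpc, n₀ = s²/D = 537000/470 = 1142.5532.
With fpc, (1 − n/N)·s²/n ≤ D requires n ≥ n₀/(1 + n₀/N) = 1142.5532/(1 + 1142.5532/33461) = 1104.8279.
Rounding up, n = 1105.

1105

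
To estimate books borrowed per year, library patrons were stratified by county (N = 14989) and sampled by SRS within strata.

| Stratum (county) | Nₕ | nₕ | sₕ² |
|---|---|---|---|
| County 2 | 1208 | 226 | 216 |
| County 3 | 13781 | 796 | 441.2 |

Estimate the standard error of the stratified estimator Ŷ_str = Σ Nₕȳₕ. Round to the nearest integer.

Var(Ŷ_str) = Σₕ Nₕ²(1 − fₕ)sₕ²/nₕ.
County 2: 1208²·(1 − 226/1208)·216/226 = 1.1337668 × 10^6.
County 3: 13781²·(1 − 796/13781)·441.2/796 = 9.91848 × 10^7.
Sum = 1.0031857 × 10^8.
SE = √(1.0031857 × 10^8) = 10016.

10016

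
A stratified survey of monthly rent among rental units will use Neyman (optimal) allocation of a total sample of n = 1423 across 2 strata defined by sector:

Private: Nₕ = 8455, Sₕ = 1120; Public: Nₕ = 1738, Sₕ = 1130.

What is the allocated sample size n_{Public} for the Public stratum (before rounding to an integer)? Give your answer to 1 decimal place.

244.4

Neyman allocation: nₕ = n·NₕSₕ / Σⱼ NⱼSⱼ.
Σ NⱼSⱼ = 8455·1120 + 1738·1130 = 1.143354 × 10^7.
n_{Public} = 1423·1738·1130 / (1.143354 × 10^7) = 244.4.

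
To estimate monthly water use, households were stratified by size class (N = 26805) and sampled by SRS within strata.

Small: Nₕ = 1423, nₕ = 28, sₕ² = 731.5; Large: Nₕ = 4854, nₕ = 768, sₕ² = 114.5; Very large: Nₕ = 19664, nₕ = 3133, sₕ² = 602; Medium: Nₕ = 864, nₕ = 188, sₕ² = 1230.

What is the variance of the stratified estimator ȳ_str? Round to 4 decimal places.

0.1685

Var(ȳ_str) = Σₕ Wₕ²(1 − fₕ)sₕ²/nₕ with Wₕ = Nₕ/N, N = 26805.
Small: Wₕ = 0.05308711; term = 0.05308711²·(1 − 0.01967674)·731.5/28 = 0.072177824.
Large: Wₕ = 0.18108562; term = 0.18108562²·(1 − 0.15822002)·114.5/768 = 0.0041153879.
Very large: Wₕ = 0.73359448; term = 0.73359448²·(1 − 0.15932669)·602/3133 = 0.086931158.
Medium: Wₕ = 0.03223279; term = 0.03223279²·(1 − 0.21759259)·1230/188 = 0.0053183397.
Sum = 0.16854271.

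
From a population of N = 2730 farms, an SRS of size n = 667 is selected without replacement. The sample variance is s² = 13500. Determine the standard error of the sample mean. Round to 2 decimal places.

Under SRS without replacement, Var(ȳ) = (1 − f)·s²/n with f = n/N = 667/2730 = 0.24432234.
Var(ȳ) = (1 − 0.24432234)·13500/667 = 0.75567766·20.23988 = 15.294825.
SE(ȳ) = √(15.294825) = 3.91.

3.91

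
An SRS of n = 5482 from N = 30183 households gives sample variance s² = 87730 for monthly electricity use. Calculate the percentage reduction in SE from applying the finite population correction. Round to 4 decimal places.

f = n/N = 5482/30183 = 0.18162542.
SE_no-fpc = √(s²/n) = 4.0004104; SE_fpc = √((1−f)s²/n) = 3.6189336.
Ratio = √(1−f) = 0.90464058. Reduction = 100·(1 − 0.90464058) = 9.5359%.

9.5359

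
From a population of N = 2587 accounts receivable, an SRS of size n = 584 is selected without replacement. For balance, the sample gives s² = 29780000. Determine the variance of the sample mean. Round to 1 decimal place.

Under SRS without replacement, Var(ȳ) = (1 − f)·s²/n with f = n/N = 584/2587 = 0.22574411.
Var(ȳ) = (1 − 0.22574411)·29780000/584 = 0.77425589·50993.151 = 39481.748.

39481.7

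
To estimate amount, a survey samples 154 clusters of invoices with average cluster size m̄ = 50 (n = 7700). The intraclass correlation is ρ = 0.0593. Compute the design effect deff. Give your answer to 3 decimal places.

deff = 1 + (50 − 1)·0.0593 = 1 + 2.9057 = 3.9057.

3.906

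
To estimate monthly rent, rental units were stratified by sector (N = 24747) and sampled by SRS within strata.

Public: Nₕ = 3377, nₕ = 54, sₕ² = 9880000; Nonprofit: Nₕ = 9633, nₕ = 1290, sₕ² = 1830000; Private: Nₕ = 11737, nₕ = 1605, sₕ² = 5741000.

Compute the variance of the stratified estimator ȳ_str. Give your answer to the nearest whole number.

Var(ȳ_str) = Σₕ Wₕ²(1 − fₕ)sₕ²/nₕ with Wₕ = Nₕ/N, N = 24747.
Public: Wₕ = 0.13646099; term = 0.13646099²·(1 − 0.01599052)·9880000/54 = 3352.5825.
Nonprofit: Wₕ = 0.38925930; term = 0.38925930²·(1 − 0.13391467)·1830000/1290 = 186.16587.
Private: Wₕ = 0.47427971; term = 0.47427971²·(1 − 0.13674704)·5741000/1605 = 694.57585.
Sum = 4233.3242.

4233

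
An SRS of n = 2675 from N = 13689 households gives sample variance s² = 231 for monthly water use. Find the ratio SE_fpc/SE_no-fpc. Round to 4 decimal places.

f = n/N = 2675/13689 = 0.19541237.
SE_no-fpc = √(s²/n) = 0.29386245; SE_fpc = √((1−f)s²/n) = 0.26359112.
Ratio = √(1−f) = 0.89698809.

0.8970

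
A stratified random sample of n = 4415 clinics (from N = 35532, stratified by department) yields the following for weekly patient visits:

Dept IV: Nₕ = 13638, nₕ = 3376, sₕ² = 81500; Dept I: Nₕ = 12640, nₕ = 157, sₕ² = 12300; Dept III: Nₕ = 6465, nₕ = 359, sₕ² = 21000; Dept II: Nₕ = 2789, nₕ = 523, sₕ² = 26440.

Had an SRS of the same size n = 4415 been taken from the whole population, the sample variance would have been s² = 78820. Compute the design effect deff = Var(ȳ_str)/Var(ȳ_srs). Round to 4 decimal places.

Var(ȳ_str) = Σ Wₕ²(1−fₕ)sₕ²/nₕ with Wₕ = Nₕ/35532:
  Dept IV: (13638/35532)²·(1−3376/13638)·81500/3376 = 2.6760767
  Dept I: (12640/35532)²·(1−157/12640)·12300/157 = 9.791116
  Dept III: (6465/35532)²·(1−359/6465)·21000/359 = 1.8289881
  Dept II: (2789/35532)²·(1−523/2789)·26440/523 = 0.25306313
  → Var(ȳ_str) = 14.549244.
Var(ȳ_srs) = (1 − 4415/35532)·78820/4415 = 15.634493.
deff = 14.549244 / 15.634493 = 0.9306.

0.9306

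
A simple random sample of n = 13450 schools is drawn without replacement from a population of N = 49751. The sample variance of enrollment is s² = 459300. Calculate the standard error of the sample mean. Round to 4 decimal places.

4.9917

Under SRS without replacement, Var(ȳ) = (1 − f)·s²/n with f = n/N = 13450/49751 = 0.27034632.
Var(ȳ) = (1 − 0.27034632)·459300/13450 = 0.72965368·34.148699 = 24.916724.
SE(ȳ) = √(24.916724) = 4.9917.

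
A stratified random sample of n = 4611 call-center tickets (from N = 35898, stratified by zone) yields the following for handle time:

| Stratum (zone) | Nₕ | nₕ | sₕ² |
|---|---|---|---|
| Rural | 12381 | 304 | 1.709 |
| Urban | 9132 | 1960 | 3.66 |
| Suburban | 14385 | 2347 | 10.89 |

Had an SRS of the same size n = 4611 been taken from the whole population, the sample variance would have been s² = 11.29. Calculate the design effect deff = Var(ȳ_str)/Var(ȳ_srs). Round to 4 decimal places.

0.6423

Var(ȳ_str) = Σ Wₕ²(1−fₕ)sₕ²/nₕ with Wₕ = Nₕ/35898:
  Rural: (12381/35898)²·(1−304/12381)·1.709/304 = 6.5229307 × 10^-4
  Urban: (9132/35898)²·(1−1960/9132)·3.66/1960 = 9.4905349 × 10^-5
  Suburban: (14385/35898)²·(1−2347/14385)·10.89/2347 = 6.2350292 × 10^-4
  → Var(ȳ_str) = 0.0013707013.
Var(ȳ_srs) = (1 − 4611/35898)·11.29/4611 = 0.0021339905.
deff = 0.0013707013 / 0.0021339905 = 0.6423.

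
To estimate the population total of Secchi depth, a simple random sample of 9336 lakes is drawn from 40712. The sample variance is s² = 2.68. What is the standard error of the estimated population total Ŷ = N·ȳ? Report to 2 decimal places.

Var(Ŷ) = N²·Var(ȳ) = N²·(1 − n/N)·s²/n.
f = 9336/40712 = 0.22931814; Var(ȳ) = 0.77068186·2.68/9336 = 2.2123258 × 10^-4.
Var(Ŷ) = 40712² · (2.2123258 × 10^-4) = 366685.69.
SE(Ŷ) = √(366685.69) = 605.55.

605.55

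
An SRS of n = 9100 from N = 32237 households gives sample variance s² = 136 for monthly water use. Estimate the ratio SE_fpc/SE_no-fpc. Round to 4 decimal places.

0.8472

f = n/N = 9100/32237 = 0.28228433.
SE_no-fpc = √(s²/n) = 0.12224997; SE_fpc = √((1−f)s²/n) = 0.10356785.
Ratio = √(1−f) = 0.84718101.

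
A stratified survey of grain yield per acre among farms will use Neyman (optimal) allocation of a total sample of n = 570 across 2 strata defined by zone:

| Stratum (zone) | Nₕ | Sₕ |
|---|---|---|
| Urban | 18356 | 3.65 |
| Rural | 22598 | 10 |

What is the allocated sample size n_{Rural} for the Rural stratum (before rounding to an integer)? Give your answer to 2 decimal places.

439.65

Neyman allocation: nₕ = n·NₕSₕ / Σⱼ NⱼSⱼ.
Σ NⱼSⱼ = 18356·3.65 + 22598·10 = 292979.4.
n_{Rural} = 570·22598·10 / 292979.4 = 439.65.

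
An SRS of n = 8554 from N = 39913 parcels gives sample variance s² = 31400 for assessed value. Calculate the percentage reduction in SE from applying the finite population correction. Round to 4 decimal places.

11.3612

f = n/N = 8554/39913 = 0.21431614.
SE_no-fpc = √(s²/n) = 1.9159325; SE_fpc = √((1−f)s²/n) = 1.6982598.
Ratio = √(1−f) = 0.88638810. Reduction = 100·(1 − 0.88638810) = 11.3612%.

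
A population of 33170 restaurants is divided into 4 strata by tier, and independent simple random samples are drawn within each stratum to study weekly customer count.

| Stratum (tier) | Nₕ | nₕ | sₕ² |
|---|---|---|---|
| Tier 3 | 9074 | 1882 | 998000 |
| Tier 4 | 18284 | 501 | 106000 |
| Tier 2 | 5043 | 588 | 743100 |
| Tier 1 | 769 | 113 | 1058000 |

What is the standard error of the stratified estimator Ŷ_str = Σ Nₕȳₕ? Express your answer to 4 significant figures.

369500

Var(Ŷ_str) = Σₕ Nₕ²(1 − fₕ)sₕ²/nₕ.
Tier 3: 9074²·(1 − 1882/9074)·998000/1882 = 3.4606635 × 10^10.
Tier 4: 18284²·(1 − 501/18284)·106000/501 = 6.8793021 × 10^10.
Tier 2: 5043²·(1 − 588/5043)·743100/588 = 2.8392695 × 10^10.
Tier 1: 769²·(1 − 113/769)·1058000/113 = 4.7232116 × 10^9.
Sum = 1.3651556 × 10^11.
SE = √(1.3651556 × 10^11) = 369500.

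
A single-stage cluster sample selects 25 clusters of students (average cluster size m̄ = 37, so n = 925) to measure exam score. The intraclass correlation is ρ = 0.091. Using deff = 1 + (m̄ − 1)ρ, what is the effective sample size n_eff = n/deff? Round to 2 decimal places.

216.32

deff = 1 + (37 − 1)·0.091 = 1 + 3.276 = 4.276.
n_eff = 925 / 4.276 = 216.32.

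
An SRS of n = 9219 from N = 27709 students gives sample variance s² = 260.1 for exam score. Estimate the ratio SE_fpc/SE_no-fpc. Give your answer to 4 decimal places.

f = n/N = 9219/27709 = 0.33270778.
SE_no-fpc = √(s²/n) = 0.16796866; SE_fpc = √((1−f)s²/n) = 0.13721017.
Ratio = √(1−f) = 0.81687956.

0.8169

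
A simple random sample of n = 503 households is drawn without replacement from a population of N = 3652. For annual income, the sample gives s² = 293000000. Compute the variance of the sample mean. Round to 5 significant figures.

502270

Under SRS without replacement, Var(ȳ) = (1 − f)·s²/n with f = n/N = 503/3652 = 0.13773275.
Var(ȳ) = (1 − 0.13773275)·293000000/503 = 0.86226725·582504.97 = 502274.96.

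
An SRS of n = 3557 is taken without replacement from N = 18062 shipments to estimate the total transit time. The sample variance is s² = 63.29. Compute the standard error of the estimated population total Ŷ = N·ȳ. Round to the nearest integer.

Var(Ŷ) = N²·Var(ȳ) = N²·(1 − n/N)·s²/n.
f = 3557/18062 = 0.19693279; Var(ȳ) = 0.80306721·63.29/3557 = 0.014289042.
Var(Ŷ) = 18062² · 0.014289042 = 4.6615977 × 10^6.
SE(Ŷ) = √(4.6615977 × 10^6) = 2159.

2159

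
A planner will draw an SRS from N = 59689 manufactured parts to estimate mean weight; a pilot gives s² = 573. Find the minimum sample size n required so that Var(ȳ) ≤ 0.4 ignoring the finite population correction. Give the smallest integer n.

Without fpc, n₀ = s²/D = 573/0.4 = 1432.5000.
Rounding up, n = 1433.

1433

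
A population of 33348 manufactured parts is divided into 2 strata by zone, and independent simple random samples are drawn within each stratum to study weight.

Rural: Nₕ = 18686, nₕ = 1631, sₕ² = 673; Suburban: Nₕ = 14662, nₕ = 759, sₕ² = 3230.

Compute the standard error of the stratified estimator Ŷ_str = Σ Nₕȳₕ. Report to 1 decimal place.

Var(Ŷ_str) = Σₕ Nₕ²(1 − fₕ)sₕ²/nₕ.
Rural: 18686²·(1 − 1631/18686)·673/1631 = 1.3150104 × 10^8.
Suburban: 14662²·(1 − 759/14662)·3230/759 = 8.6748602 × 10^8.
Sum = 9.9898706 × 10^8.
SE = √(9.9898706 × 10^8) = 31606.8.

31606.8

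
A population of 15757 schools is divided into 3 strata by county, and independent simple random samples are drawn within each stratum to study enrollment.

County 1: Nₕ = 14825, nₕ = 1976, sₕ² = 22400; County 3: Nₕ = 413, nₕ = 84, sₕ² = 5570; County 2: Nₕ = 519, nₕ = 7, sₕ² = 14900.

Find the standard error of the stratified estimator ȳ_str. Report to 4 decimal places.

Var(ȳ_str) = Σₕ Wₕ²(1 − fₕ)sₕ²/nₕ with Wₕ = Nₕ/N, N = 15757.
County 1: Wₕ = 0.94085168; term = 0.94085168²·(1 − 0.13328836)·22400/1976 = 8.6971716.
County 3: Wₕ = 0.02621057; term = 0.02621057²·(1 − 0.20338983)·5570/84 = 0.036288982.
County 2: Wₕ = 0.03293774; term = 0.03293774²·(1 − 0.01348748)·14900/7 = 2.2781299.
Sum = 11.01159.
SE = √(11.01159) = 3.3184.

3.3184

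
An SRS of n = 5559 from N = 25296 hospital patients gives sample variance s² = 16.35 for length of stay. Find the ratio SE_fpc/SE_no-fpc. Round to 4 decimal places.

0.8833

f = n/N = 5559/25296 = 0.21975806.
SE_no-fpc = √(s²/n) = 0.054232614; SE_fpc = √((1−f)s²/n) = 0.047904376.
Ratio = √(1−f) = 0.88331305.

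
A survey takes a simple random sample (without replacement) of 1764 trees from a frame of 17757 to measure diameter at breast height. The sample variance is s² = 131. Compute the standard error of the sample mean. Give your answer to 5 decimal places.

0.25862

Under SRS without replacement, Var(ȳ) = (1 − f)·s²/n with f = n/N = 1764/17757 = 0.09934110.
Var(ȳ) = (1 − 0.09934110)·131/1764 = 0.90065890·0.074263039 = 0.066885666.
SE(ȳ) = √(0.066885666) = 0.25862.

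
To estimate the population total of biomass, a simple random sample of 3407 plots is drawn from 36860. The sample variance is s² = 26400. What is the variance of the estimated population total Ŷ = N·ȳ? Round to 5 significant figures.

Var(Ŷ) = N²·Var(ȳ) = N²·(1 − n/N)·s²/n.
f = 3407/36860 = 0.09243082; Var(ȳ) = 0.90756918·26400/3407 = 7.032529.
Var(Ŷ) = 36860² · 7.032529 = 9.554813 × 10^9.

9.5548 × 10^9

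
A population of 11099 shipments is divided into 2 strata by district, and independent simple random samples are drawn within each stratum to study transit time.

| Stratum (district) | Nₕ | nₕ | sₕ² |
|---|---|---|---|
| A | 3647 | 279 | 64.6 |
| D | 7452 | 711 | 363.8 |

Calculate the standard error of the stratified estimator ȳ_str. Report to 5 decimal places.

Var(ȳ_str) = Σₕ Wₕ²(1 − fₕ)sₕ²/nₕ with Wₕ = Nₕ/N, N = 11099.
A: Wₕ = 0.32858816; term = 0.32858816²·(1 − 0.07650123)·64.6/279 = 0.023087051.
D: Wₕ = 0.67141184; term = 0.67141184²·(1 − 0.09541063)·363.8/711 = 0.20865201.
Sum = 0.23173906.
SE = √(0.23173906) = 0.48139.

0.48139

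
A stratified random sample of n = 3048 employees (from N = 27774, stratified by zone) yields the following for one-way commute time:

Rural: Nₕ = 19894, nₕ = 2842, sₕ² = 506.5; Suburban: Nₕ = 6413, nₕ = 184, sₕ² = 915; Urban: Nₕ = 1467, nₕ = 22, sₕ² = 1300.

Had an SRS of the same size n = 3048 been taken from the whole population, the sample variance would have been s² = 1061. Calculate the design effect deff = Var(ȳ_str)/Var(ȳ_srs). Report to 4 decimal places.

1.6079

Var(ȳ_str) = Σ Wₕ²(1−fₕ)sₕ²/nₕ with Wₕ = Nₕ/27774:
  Rural: (19894/27774)²·(1−2842/19894)·506.5/2842 = 0.078374711
  Suburban: (6413/27774)²·(1−184/6413)·915/184 = 0.25751704
  Urban: (1467/27774)²·(1−22/1467)·1300/22 = 0.16238345
  → Var(ȳ_str) = 0.4982752.
Var(ȳ_srs) = (1 − 3048/27774)·1061/3048 = 0.30989592.
deff = 0.4982752 / 0.30989592 = 1.6079.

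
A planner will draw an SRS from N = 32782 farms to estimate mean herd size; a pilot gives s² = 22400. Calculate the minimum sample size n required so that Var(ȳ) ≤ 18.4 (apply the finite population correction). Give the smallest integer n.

1174

Without fpc, n₀ = s²/D = 22400/18.4 = 1217.3913.
With fpc, (1 − n/N)·s²/n ≤ D requires n ≥ n₀/(1 + n₀/N) = 1217.3913/(1 + 1217.3913/32782) = 1173.8011.
Rounding up, n = 1174.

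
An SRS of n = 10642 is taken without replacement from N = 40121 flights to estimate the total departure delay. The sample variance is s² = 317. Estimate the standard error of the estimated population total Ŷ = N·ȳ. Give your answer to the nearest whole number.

Var(Ŷ) = N²·Var(ȳ) = N²·(1 − n/N)·s²/n.
f = 10642/40121 = 0.26524763; Var(ȳ) = 0.73475237·317/10642 = 0.021886535.
Var(Ŷ) = 40121² · 0.021886535 = 3.5230638 × 10^7.
SE(Ŷ) = √(3.5230638 × 10^7) = 5936.

5936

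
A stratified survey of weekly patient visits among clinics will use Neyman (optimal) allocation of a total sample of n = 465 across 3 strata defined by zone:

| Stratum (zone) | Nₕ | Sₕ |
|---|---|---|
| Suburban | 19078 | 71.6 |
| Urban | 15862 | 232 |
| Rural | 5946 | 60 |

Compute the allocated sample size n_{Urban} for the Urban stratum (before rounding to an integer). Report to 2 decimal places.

316.73

Neyman allocation: nₕ = n·NₕSₕ / Σⱼ NⱼSⱼ.
Σ NⱼSⱼ = 19078·71.6 + 15862·232 + 5946·60 = 5.4027288 × 10^6.
n_{Urban} = 465·15862·232 / (5.4027288 × 10^6) = 316.73.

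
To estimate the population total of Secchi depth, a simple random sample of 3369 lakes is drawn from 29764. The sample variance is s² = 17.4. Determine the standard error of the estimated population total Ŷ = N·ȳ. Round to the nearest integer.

Var(Ŷ) = N²·Var(ȳ) = N²·(1 − n/N)·s²/n.
f = 3369/29764 = 0.11319043; Var(ȳ) = 0.88680957·17.4/3369 = 0.0045801385.
Var(Ŷ) = 29764² · 0.0045801385 = 4.057525 × 10^6.
SE(Ŷ) = √(4.057525 × 10^6) = 2014.

2014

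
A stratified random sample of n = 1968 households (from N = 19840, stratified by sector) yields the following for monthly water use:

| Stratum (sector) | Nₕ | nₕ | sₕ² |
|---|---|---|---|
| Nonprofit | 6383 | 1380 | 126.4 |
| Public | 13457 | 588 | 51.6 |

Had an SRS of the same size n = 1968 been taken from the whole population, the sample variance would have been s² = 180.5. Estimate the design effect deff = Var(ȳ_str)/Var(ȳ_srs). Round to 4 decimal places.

0.5572

Var(ȳ_str) = Σ Wₕ²(1−fₕ)sₕ²/nₕ with Wₕ = Nₕ/19840:
  Nonprofit: (6383/19840)²·(1−1380/6383)·126.4/1380 = 0.0074308757
  Public: (13457/19840)²·(1−588/13457)·51.6/588 = 0.038608426
  → Var(ȳ_str) = 0.046039302.
Var(ȳ_srs) = (1 − 1968/19840)·180.5/1968 = 0.082619697.
deff = 0.046039302 / 0.082619697 = 0.5572.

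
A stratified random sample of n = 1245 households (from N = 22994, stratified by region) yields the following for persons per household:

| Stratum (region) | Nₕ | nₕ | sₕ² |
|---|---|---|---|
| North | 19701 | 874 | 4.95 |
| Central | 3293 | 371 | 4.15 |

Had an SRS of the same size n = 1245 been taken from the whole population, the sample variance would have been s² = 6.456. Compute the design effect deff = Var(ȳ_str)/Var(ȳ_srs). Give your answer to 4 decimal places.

0.8516

Var(ȳ_str) = Σ Wₕ²(1−fₕ)sₕ²/nₕ with Wₕ = Nₕ/22994:
  North: (19701/22994)²·(1−874/19701)·4.95/874 = 0.0039731422
  Central: (3293/22994)²·(1−371/3293)·4.15/371 = 2.0357155 × 10^-4
  → Var(ȳ_str) = 0.0041767138.
Var(ȳ_srs) = (1 − 1245/22994)·6.456/1245 = 0.0049047733.
deff = 0.0041767138 / 0.0049047733 = 0.8516.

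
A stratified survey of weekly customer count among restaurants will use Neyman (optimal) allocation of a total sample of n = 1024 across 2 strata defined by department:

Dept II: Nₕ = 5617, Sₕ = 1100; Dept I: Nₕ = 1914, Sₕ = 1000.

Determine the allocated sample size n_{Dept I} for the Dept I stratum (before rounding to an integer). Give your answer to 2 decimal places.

242.19

Neyman allocation: nₕ = n·NₕSₕ / Σⱼ NⱼSⱼ.
Σ NⱼSⱼ = 5617·1100 + 1914·1000 = 8.0927 × 10^6.
n_{Dept I} = 1024·1914·1000 / (8.0927 × 10^6) = 242.19.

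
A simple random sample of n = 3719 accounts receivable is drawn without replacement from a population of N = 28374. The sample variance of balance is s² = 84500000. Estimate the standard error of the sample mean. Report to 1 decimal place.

Under SRS without replacement, Var(ȳ) = (1 − f)·s²/n with f = n/N = 3719/28374 = 0.13107070.
Var(ȳ) = (1 − 0.13107070)·84500000/3719 = 0.86892930·22721.162 = 19743.083.
SE(ȳ) = √(19743.083) = 140.5.

140.5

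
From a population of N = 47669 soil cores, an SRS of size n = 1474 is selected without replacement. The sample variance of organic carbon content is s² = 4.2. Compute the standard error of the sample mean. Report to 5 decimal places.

0.05255

Under SRS without replacement, Var(ȳ) = (1 − f)·s²/n with f = n/N = 1474/47669 = 0.03092156.
Var(ȳ) = (1 − 0.03092156)·4.2/1474 = 0.96907844·0.0028493894 = 0.0027612818.
SE(ȳ) = √(0.0027612818) = 0.05255.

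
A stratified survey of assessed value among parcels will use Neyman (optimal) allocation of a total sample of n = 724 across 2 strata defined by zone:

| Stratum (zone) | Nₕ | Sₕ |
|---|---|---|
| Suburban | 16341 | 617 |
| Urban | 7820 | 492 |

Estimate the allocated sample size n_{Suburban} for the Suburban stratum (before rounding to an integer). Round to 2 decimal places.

Neyman allocation: nₕ = n·NₕSₕ / Σⱼ NⱼSⱼ.
Σ NⱼSⱼ = 16341·617 + 7820·492 = 1.3929837 × 10^7.
n_{Suburban} = 724·16341·617 / (1.3929837 × 10^7) = 524.03.

524.03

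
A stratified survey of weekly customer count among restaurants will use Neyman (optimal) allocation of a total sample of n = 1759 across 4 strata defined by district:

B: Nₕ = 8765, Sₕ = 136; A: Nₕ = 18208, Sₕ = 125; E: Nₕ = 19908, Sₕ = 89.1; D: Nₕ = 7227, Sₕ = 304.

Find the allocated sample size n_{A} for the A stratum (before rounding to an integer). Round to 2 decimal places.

538.19

Neyman allocation: nₕ = n·NₕSₕ / Σⱼ NⱼSⱼ.
Σ NⱼSⱼ = 8765·136 + 18208·125 + 19908·89.1 + 7227·304 = 7.4388508 × 10^6.
n_{A} = 1759·18208·125 / (7.4388508 × 10^6) = 538.19.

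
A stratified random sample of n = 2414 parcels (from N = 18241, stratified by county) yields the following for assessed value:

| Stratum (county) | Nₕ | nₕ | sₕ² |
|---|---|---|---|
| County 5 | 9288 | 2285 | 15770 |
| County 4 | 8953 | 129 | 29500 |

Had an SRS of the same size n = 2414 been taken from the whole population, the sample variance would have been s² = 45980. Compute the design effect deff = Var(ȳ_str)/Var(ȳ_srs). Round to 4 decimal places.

3.3670

Var(ȳ_str) = Σ Wₕ²(1−fₕ)sₕ²/nₕ with Wₕ = Nₕ/18241:
  County 5: (9288/18241)²·(1−2285/9288)·15770/2285 = 1.3491323
  County 4: (8953/18241)²·(1−129/8953)·29500/129 = 54.296158
  → Var(ȳ_str) = 55.64529.
Var(ȳ_srs) = (1 − 2414/18241)·45980/2414 = 16.526529.
deff = 55.64529 / 16.526529 = 3.3670.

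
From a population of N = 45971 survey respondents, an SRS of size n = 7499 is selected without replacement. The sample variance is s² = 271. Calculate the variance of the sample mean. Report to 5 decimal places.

Under SRS without replacement, Var(ȳ) = (1 − f)·s²/n with f = n/N = 7499/45971 = 0.16312458.
Var(ȳ) = (1 − 0.16312458)·271/7499 = 0.83687542·0.036138152 = 0.030243131.

0.03024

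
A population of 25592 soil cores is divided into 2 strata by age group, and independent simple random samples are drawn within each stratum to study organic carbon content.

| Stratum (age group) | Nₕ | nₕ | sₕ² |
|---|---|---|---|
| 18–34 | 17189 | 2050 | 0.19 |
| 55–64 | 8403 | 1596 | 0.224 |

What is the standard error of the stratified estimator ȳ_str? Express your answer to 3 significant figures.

Var(ȳ_str) = Σₕ Wₕ²(1 − fₕ)sₕ²/nₕ with Wₕ = Nₕ/N, N = 25592.
18–34: Wₕ = 0.67165520; term = 0.67165520²·(1 − 0.11926232)·0.19/2050 = 3.6824689 × 10^-5.
55–64: Wₕ = 0.32834480; term = 0.32834480²·(1 − 0.18993217)·0.224/1596 = 1.2257356 × 10^-5.
Sum = 4.9082045 × 10^-5.
SE = √(4.9082045 × 10^-5) = 0.00701.

0.00701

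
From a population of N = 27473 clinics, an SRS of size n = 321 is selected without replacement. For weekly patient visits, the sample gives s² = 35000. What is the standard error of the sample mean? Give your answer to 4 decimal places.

Under SRS without replacement, Var(ȳ) = (1 − f)·s²/n with f = n/N = 321/27473 = 0.01168420.
Var(ȳ) = (1 − 0.01168420)·35000/321 = 0.98831580·109.03427 = 107.76029.
SE(ȳ) = √(107.76029) = 10.3808.

10.3808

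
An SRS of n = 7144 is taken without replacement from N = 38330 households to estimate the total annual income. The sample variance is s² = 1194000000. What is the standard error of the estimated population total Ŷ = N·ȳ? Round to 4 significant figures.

1.413 × 10^7

Var(Ŷ) = N²·Var(ȳ) = N²·(1 − n/N)·s²/n.
f = 7144/38330 = 0.18638142; Var(ȳ) = 0.81361858·1194000000/7144 = 135982.72.
Var(Ŷ) = 38330² · 135982.72 = 1.997843 × 10^14.
SE(Ŷ) = √(1.997843 × 10^14) = 1.413 × 10^7.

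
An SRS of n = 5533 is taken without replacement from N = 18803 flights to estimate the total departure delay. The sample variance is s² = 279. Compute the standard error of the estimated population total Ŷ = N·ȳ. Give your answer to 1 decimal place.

Var(Ŷ) = N²·Var(ȳ) = N²·(1 − n/N)·s²/n.
f = 5533/18803 = 0.29426155; Var(ȳ) = 0.70573845·279/5533 = 0.035586667.
Var(Ŷ) = 18803² · 0.035586667 = 1.2581766 × 10^7.
SE(Ŷ) = √(1.2581766 × 10^7) = 3547.1.

3547.1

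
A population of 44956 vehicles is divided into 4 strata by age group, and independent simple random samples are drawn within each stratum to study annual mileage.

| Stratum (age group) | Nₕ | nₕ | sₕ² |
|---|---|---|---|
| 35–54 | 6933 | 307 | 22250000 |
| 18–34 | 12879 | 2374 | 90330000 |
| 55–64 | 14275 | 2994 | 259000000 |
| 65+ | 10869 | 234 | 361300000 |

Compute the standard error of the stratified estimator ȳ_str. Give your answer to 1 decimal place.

315.3

Var(ȳ_str) = Σₕ Wₕ²(1 − fₕ)sₕ²/nₕ with Wₕ = Nₕ/N, N = 44956.
35–54: Wₕ = 0.15421746; term = 0.15421746²·(1 − 0.04428098)·22250000/307 = 1647.3616.
18–34: Wₕ = 0.28648011; term = 0.28648011²·(1 − 0.18433108)·90330000/2374 = 2547.1479.
55–64: Wₕ = 0.31753270; term = 0.31753270²·(1 − 0.20973730)·259000000/2994 = 6892.8108.
65+: Wₕ = 0.24176973; term = 0.24176973²·(1 − 0.02152912)·361300000/234 = 88308.775.
Sum = 99396.095.
SE = √(99396.095) = 315.3.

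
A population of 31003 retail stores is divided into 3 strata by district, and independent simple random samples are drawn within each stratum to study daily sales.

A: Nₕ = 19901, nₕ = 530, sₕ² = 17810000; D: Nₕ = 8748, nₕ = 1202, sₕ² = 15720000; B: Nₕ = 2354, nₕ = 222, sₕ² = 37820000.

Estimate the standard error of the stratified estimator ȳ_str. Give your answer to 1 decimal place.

Var(ȳ_str) = Σₕ Wₕ²(1 − fₕ)sₕ²/nₕ with Wₕ = Nₕ/N, N = 31003.
A: Wₕ = 0.64190562; term = 0.64190562²·(1 − 0.02663183)·17810000/530 = 13477.444.
D: Wₕ = 0.28216624; term = 0.28216624²·(1 − 0.13740283)·15720000/1202 = 898.18585.
B: Wₕ = 0.07592814; term = 0.07592814²·(1 − 0.09430756)·37820000/222 = 889.51806.
Sum = 15265.148.
SE = √(15265.148) = 123.6.

123.6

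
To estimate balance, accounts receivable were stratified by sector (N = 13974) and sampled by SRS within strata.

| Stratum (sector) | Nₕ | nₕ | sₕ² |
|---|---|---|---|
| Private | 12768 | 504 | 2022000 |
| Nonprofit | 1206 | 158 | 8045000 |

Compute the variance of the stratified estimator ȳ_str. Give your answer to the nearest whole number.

Var(ȳ_str) = Σₕ Wₕ²(1 − fₕ)sₕ²/nₕ with Wₕ = Nₕ/N, N = 13974.
Private: Wₕ = 0.91369687; term = 0.91369687²·(1 − 0.03947368)·2022000/504 = 3217.097.
Nonprofit: Wₕ = 0.08630313; term = 0.08630313²·(1 − 0.13101161)·8045000/158 = 329.5612.
Sum = 3546.6582.

3547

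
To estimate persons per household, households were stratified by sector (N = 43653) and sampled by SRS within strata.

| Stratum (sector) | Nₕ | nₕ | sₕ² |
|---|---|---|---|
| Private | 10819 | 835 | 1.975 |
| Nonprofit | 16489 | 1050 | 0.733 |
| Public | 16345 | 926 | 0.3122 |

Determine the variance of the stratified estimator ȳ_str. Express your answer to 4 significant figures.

Var(ȳ_str) = Σₕ Wₕ²(1 − fₕ)sₕ²/nₕ with Wₕ = Nₕ/N, N = 43653.
Private: Wₕ = 0.24784093; term = 0.24784093²·(1 − 0.07717904)·1.975/835 = 1.3407386 × 10^-4.
Nonprofit: Wₕ = 0.37772891; term = 0.37772891²·(1 − 0.06367882)·0.733/1050 = 9.3260979 × 10^-5.
Public: Wₕ = 0.37443017; term = 0.37443017²·(1 − 0.05665341)·0.3122/926 = 4.4589731 × 10^-5.
Sum = 2.7192457 × 10^-4.

2.719 × 10^-4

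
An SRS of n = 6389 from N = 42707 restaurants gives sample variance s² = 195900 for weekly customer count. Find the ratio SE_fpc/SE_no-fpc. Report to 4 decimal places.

f = n/N = 6389/42707 = 0.14960077.
SE_no-fpc = √(s²/n) = 5.5373347; SE_fpc = √((1−f)s²/n) = 5.1063691.
Ratio = √(1−f) = 0.92217093.

0.9222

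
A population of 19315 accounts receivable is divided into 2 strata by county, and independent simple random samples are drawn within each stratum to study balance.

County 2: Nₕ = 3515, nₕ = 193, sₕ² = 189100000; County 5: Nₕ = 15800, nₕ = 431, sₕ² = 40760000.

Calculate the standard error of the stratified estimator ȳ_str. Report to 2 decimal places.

303.68

Var(ȳ_str) = Σₕ Wₕ²(1 − fₕ)sₕ²/nₕ with Wₕ = Nₕ/N, N = 19315.
County 2: Wₕ = 0.18198291; term = 0.18198291²·(1 − 0.05490754)·189100000/193 = 30666.891.
County 5: Wₕ = 0.81801709; term = 0.81801709²·(1 − 0.02727848)·40760000/431 = 61555.97.
Sum = 92222.861.
SE = √(92222.861) = 303.68.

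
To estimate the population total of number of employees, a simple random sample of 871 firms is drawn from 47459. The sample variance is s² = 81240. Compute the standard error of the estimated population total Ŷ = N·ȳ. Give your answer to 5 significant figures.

454120

Var(Ŷ) = N²·Var(ȳ) = N²·(1 − n/N)·s²/n.
f = 871/47459 = 0.01835268; Var(ȳ) = 0.98164732·81240/871 = 91.560308.
Var(Ŷ) = 47459² · 91.560308 = 2.0622647 × 10^11.
SE(Ŷ) = √(2.0622647 × 10^11) = 454120.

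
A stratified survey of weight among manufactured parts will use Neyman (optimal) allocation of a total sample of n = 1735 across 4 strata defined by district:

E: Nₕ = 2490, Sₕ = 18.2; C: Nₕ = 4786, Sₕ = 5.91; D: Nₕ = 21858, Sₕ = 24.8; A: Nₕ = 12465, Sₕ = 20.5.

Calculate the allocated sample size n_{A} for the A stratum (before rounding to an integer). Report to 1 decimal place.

Neyman allocation: nₕ = n·NₕSₕ / Σⱼ NⱼSⱼ.
Σ NⱼSⱼ = 2490·18.2 + 4786·5.91 + 21858·24.8 + 12465·20.5 = 871214.16.
n_{A} = 1735·12465·20.5 / 871214.16 = 508.9.

508.9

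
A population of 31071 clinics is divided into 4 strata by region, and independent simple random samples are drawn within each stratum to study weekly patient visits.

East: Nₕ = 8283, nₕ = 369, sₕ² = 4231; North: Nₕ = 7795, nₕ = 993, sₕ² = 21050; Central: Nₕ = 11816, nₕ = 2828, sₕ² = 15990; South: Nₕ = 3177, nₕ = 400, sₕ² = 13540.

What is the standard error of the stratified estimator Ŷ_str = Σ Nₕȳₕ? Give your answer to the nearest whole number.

Var(Ŷ_str) = Σₕ Nₕ²(1 − fₕ)sₕ²/nₕ.
East: 8283²·(1 − 369/8283)·4231/369 = 7.5162353 × 10^8.
North: 7795²·(1 − 993/7795)·21050/993 = 1.1239723 × 10^9.
Central: 11816²·(1 − 2828/11816)·15990/2828 = 6.0048561 × 10^8.
South: 3177²·(1 − 400/3177)·13540/400 = 2.9864261 × 10^8.
Sum = 2.7747241 × 10^9.
SE = √(2.7747241 × 10^9) = 52676.

52676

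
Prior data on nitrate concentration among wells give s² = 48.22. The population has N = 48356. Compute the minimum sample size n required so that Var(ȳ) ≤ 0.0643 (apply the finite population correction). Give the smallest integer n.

739

Without fpc, n₀ = s²/D = 48.22/0.0643 = 749.9222.
With fpc, (1 − n/N)·s²/n ≤ D requires n ≥ n₀/(1 + n₀/N) = 749.9222/(1 + 749.9222/48356) = 738.4697.
Rounding up, n = 739.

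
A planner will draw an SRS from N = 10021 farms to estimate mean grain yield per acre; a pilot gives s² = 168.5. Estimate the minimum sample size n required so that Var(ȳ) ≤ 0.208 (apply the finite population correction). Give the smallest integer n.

750

Without fpc, n₀ = s²/D = 168.5/0.208 = 810.0962.
With fpc, (1 − n/N)·s²/n ≤ D requires n ≥ n₀/(1 + n₀/N) = 810.0962/(1 + 810.0962/10021) = 749.5062.
Rounding up, n = 750.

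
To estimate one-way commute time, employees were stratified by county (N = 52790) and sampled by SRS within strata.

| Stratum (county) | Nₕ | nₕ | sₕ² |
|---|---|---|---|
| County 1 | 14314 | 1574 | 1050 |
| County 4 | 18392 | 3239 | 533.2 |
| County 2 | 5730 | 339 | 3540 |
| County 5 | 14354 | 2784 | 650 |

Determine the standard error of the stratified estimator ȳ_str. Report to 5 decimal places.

0.43564

Var(ȳ_str) = Σₕ Wₕ²(1 − fₕ)sₕ²/nₕ with Wₕ = Nₕ/N, N = 52790.
County 1: Wₕ = 0.27114984; term = 0.27114984²·(1 − 0.10996227)·1050/1574 = 0.043652758.
County 4: Wₕ = 0.34839932; term = 0.34839932²·(1 − 0.17610918)·533.2/3239 = 0.01646279.
County 2: Wₕ = 0.10854328; term = 0.10854328²·(1 − 0.05916230)·3540/339 = 0.11575085.
County 5: Wₕ = 0.27190756; term = 0.27190756²·(1 − 0.19395291)·650/2784 = 0.013913843.
Sum = 0.18978024.
SE = √(0.18978024) = 0.43564.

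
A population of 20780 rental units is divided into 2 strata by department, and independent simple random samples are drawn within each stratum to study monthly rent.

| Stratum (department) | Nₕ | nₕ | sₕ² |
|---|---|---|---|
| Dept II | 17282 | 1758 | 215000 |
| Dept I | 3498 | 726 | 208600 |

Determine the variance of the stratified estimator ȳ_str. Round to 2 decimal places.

82.44

Var(ȳ_str) = Σₕ Wₕ²(1 − fₕ)sₕ²/nₕ with Wₕ = Nₕ/N, N = 20780.
Dept II: Wₕ = 0.83166506; term = 0.83166506²·(1 − 0.10172434)·215000/1758 = 75.984697.
Dept I: Wₕ = 0.16833494; term = 0.16833494²·(1 − 0.20754717)·208600/726 = 6.4520783.
Sum = 82.436775.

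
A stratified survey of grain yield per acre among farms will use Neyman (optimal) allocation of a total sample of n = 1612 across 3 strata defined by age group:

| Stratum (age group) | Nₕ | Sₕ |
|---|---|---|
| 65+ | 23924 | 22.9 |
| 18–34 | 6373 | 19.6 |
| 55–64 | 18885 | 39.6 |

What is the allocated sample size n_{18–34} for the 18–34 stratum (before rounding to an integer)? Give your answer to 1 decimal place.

141.7

Neyman allocation: nₕ = n·NₕSₕ / Σⱼ NⱼSⱼ.
Σ NⱼSⱼ = 23924·22.9 + 6373·19.6 + 18885·39.6 = 1.4206164 × 10^6.
n_{18–34} = 1612·6373·19.6 / (1.4206164 × 10^6) = 141.7.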